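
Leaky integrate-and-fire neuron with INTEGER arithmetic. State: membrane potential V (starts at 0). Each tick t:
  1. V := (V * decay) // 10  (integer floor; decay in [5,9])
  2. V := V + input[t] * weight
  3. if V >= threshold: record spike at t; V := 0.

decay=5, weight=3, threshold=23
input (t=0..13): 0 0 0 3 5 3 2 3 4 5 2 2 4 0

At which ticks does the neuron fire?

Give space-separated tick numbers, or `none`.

Answer: 9

Derivation:
t=0: input=0 -> V=0
t=1: input=0 -> V=0
t=2: input=0 -> V=0
t=3: input=3 -> V=9
t=4: input=5 -> V=19
t=5: input=3 -> V=18
t=6: input=2 -> V=15
t=7: input=3 -> V=16
t=8: input=4 -> V=20
t=9: input=5 -> V=0 FIRE
t=10: input=2 -> V=6
t=11: input=2 -> V=9
t=12: input=4 -> V=16
t=13: input=0 -> V=8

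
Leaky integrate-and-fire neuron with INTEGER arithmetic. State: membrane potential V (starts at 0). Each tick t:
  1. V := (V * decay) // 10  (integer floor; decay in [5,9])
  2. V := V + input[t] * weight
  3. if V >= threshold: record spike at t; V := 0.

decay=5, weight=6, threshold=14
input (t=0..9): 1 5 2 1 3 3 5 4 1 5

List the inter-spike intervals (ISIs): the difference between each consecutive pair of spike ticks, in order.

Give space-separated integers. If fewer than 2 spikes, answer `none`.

Answer: 3 1 1 1 2

Derivation:
t=0: input=1 -> V=6
t=1: input=5 -> V=0 FIRE
t=2: input=2 -> V=12
t=3: input=1 -> V=12
t=4: input=3 -> V=0 FIRE
t=5: input=3 -> V=0 FIRE
t=6: input=5 -> V=0 FIRE
t=7: input=4 -> V=0 FIRE
t=8: input=1 -> V=6
t=9: input=5 -> V=0 FIRE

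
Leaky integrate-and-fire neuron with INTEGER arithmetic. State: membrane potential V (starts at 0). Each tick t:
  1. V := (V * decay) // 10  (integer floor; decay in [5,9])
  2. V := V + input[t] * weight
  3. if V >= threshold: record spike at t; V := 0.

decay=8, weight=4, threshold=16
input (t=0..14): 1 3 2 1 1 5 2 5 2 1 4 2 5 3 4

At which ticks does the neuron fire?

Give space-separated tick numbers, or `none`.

Answer: 2 5 7 10 12 14

Derivation:
t=0: input=1 -> V=4
t=1: input=3 -> V=15
t=2: input=2 -> V=0 FIRE
t=3: input=1 -> V=4
t=4: input=1 -> V=7
t=5: input=5 -> V=0 FIRE
t=6: input=2 -> V=8
t=7: input=5 -> V=0 FIRE
t=8: input=2 -> V=8
t=9: input=1 -> V=10
t=10: input=4 -> V=0 FIRE
t=11: input=2 -> V=8
t=12: input=5 -> V=0 FIRE
t=13: input=3 -> V=12
t=14: input=4 -> V=0 FIRE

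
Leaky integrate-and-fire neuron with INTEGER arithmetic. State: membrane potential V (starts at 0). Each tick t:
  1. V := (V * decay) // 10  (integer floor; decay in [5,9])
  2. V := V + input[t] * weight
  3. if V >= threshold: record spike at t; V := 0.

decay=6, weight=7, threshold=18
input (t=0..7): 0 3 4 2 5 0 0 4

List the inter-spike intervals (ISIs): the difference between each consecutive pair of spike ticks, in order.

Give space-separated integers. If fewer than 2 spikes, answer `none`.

t=0: input=0 -> V=0
t=1: input=3 -> V=0 FIRE
t=2: input=4 -> V=0 FIRE
t=3: input=2 -> V=14
t=4: input=5 -> V=0 FIRE
t=5: input=0 -> V=0
t=6: input=0 -> V=0
t=7: input=4 -> V=0 FIRE

Answer: 1 2 3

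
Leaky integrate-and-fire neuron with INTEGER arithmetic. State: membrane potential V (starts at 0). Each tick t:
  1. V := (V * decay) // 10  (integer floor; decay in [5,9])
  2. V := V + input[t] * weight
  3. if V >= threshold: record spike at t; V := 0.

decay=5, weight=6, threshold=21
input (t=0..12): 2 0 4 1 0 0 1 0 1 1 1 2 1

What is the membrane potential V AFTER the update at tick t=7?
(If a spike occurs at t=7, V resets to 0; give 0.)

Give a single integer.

t=0: input=2 -> V=12
t=1: input=0 -> V=6
t=2: input=4 -> V=0 FIRE
t=3: input=1 -> V=6
t=4: input=0 -> V=3
t=5: input=0 -> V=1
t=6: input=1 -> V=6
t=7: input=0 -> V=3
t=8: input=1 -> V=7
t=9: input=1 -> V=9
t=10: input=1 -> V=10
t=11: input=2 -> V=17
t=12: input=1 -> V=14

Answer: 3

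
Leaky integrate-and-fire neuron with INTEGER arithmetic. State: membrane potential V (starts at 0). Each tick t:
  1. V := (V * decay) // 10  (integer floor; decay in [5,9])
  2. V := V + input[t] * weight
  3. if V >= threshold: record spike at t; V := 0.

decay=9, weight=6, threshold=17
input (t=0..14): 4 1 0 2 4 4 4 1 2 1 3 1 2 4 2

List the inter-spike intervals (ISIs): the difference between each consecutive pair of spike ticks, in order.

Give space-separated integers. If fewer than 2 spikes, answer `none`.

Answer: 4 1 1 2 2 2 1

Derivation:
t=0: input=4 -> V=0 FIRE
t=1: input=1 -> V=6
t=2: input=0 -> V=5
t=3: input=2 -> V=16
t=4: input=4 -> V=0 FIRE
t=5: input=4 -> V=0 FIRE
t=6: input=4 -> V=0 FIRE
t=7: input=1 -> V=6
t=8: input=2 -> V=0 FIRE
t=9: input=1 -> V=6
t=10: input=3 -> V=0 FIRE
t=11: input=1 -> V=6
t=12: input=2 -> V=0 FIRE
t=13: input=4 -> V=0 FIRE
t=14: input=2 -> V=12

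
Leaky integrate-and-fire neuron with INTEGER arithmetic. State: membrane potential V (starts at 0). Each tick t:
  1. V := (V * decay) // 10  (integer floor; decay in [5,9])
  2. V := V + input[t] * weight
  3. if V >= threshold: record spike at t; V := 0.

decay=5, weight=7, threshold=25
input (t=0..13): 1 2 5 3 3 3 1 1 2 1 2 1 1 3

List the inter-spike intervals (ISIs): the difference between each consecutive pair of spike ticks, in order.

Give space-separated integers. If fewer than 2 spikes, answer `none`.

t=0: input=1 -> V=7
t=1: input=2 -> V=17
t=2: input=5 -> V=0 FIRE
t=3: input=3 -> V=21
t=4: input=3 -> V=0 FIRE
t=5: input=3 -> V=21
t=6: input=1 -> V=17
t=7: input=1 -> V=15
t=8: input=2 -> V=21
t=9: input=1 -> V=17
t=10: input=2 -> V=22
t=11: input=1 -> V=18
t=12: input=1 -> V=16
t=13: input=3 -> V=0 FIRE

Answer: 2 9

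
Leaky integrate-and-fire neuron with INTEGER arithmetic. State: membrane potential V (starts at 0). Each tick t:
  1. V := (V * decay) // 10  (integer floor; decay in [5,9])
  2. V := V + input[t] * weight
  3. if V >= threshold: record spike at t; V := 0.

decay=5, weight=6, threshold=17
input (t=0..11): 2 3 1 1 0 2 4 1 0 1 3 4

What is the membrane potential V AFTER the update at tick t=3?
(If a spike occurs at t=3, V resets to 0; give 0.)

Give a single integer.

t=0: input=2 -> V=12
t=1: input=3 -> V=0 FIRE
t=2: input=1 -> V=6
t=3: input=1 -> V=9
t=4: input=0 -> V=4
t=5: input=2 -> V=14
t=6: input=4 -> V=0 FIRE
t=7: input=1 -> V=6
t=8: input=0 -> V=3
t=9: input=1 -> V=7
t=10: input=3 -> V=0 FIRE
t=11: input=4 -> V=0 FIRE

Answer: 9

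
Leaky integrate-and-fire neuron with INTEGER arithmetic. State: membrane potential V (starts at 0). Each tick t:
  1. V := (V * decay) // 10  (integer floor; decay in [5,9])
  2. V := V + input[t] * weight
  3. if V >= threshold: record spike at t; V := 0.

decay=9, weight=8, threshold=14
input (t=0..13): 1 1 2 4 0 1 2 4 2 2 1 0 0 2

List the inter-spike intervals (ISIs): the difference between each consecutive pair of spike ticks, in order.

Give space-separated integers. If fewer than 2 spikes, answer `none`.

Answer: 1 1 3 1 1 1 4

Derivation:
t=0: input=1 -> V=8
t=1: input=1 -> V=0 FIRE
t=2: input=2 -> V=0 FIRE
t=3: input=4 -> V=0 FIRE
t=4: input=0 -> V=0
t=5: input=1 -> V=8
t=6: input=2 -> V=0 FIRE
t=7: input=4 -> V=0 FIRE
t=8: input=2 -> V=0 FIRE
t=9: input=2 -> V=0 FIRE
t=10: input=1 -> V=8
t=11: input=0 -> V=7
t=12: input=0 -> V=6
t=13: input=2 -> V=0 FIRE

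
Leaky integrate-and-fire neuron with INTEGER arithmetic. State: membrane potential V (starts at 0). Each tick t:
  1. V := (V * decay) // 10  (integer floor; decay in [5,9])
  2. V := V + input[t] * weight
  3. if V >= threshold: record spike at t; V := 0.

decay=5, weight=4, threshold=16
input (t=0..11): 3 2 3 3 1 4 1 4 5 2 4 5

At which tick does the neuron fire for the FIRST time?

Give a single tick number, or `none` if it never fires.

Answer: 2

Derivation:
t=0: input=3 -> V=12
t=1: input=2 -> V=14
t=2: input=3 -> V=0 FIRE
t=3: input=3 -> V=12
t=4: input=1 -> V=10
t=5: input=4 -> V=0 FIRE
t=6: input=1 -> V=4
t=7: input=4 -> V=0 FIRE
t=8: input=5 -> V=0 FIRE
t=9: input=2 -> V=8
t=10: input=4 -> V=0 FIRE
t=11: input=5 -> V=0 FIRE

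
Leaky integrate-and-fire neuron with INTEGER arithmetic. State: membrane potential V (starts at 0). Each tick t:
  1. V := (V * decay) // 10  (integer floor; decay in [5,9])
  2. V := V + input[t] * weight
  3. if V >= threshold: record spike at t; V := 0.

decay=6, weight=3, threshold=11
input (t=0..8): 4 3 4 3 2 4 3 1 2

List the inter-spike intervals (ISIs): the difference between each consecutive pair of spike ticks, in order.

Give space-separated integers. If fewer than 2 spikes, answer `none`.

Answer: 2 2 1

Derivation:
t=0: input=4 -> V=0 FIRE
t=1: input=3 -> V=9
t=2: input=4 -> V=0 FIRE
t=3: input=3 -> V=9
t=4: input=2 -> V=0 FIRE
t=5: input=4 -> V=0 FIRE
t=6: input=3 -> V=9
t=7: input=1 -> V=8
t=8: input=2 -> V=10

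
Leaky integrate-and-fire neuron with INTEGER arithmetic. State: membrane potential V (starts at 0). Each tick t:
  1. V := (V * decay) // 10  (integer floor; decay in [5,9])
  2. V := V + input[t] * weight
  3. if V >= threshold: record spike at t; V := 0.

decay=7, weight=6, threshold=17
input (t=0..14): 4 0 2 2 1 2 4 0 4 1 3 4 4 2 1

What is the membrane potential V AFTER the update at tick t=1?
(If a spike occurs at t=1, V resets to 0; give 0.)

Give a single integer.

t=0: input=4 -> V=0 FIRE
t=1: input=0 -> V=0
t=2: input=2 -> V=12
t=3: input=2 -> V=0 FIRE
t=4: input=1 -> V=6
t=5: input=2 -> V=16
t=6: input=4 -> V=0 FIRE
t=7: input=0 -> V=0
t=8: input=4 -> V=0 FIRE
t=9: input=1 -> V=6
t=10: input=3 -> V=0 FIRE
t=11: input=4 -> V=0 FIRE
t=12: input=4 -> V=0 FIRE
t=13: input=2 -> V=12
t=14: input=1 -> V=14

Answer: 0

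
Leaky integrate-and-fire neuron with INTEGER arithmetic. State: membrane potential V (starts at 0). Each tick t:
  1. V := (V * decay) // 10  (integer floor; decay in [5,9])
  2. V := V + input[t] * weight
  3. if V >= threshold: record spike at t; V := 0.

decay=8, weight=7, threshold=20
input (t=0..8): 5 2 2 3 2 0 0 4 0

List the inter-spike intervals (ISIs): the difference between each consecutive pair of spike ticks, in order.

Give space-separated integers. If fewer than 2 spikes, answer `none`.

t=0: input=5 -> V=0 FIRE
t=1: input=2 -> V=14
t=2: input=2 -> V=0 FIRE
t=3: input=3 -> V=0 FIRE
t=4: input=2 -> V=14
t=5: input=0 -> V=11
t=6: input=0 -> V=8
t=7: input=4 -> V=0 FIRE
t=8: input=0 -> V=0

Answer: 2 1 4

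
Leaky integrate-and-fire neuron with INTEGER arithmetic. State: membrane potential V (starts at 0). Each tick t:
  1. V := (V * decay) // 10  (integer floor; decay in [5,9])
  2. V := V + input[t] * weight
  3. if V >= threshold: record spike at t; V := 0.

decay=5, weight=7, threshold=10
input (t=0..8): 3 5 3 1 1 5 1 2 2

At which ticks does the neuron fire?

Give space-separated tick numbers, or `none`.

Answer: 0 1 2 4 5 7 8

Derivation:
t=0: input=3 -> V=0 FIRE
t=1: input=5 -> V=0 FIRE
t=2: input=3 -> V=0 FIRE
t=3: input=1 -> V=7
t=4: input=1 -> V=0 FIRE
t=5: input=5 -> V=0 FIRE
t=6: input=1 -> V=7
t=7: input=2 -> V=0 FIRE
t=8: input=2 -> V=0 FIRE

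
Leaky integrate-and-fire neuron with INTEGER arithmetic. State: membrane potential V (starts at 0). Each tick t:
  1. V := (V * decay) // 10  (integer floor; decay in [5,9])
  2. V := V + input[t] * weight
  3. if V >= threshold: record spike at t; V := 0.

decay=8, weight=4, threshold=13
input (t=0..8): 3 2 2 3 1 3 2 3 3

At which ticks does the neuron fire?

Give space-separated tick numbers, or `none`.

t=0: input=3 -> V=12
t=1: input=2 -> V=0 FIRE
t=2: input=2 -> V=8
t=3: input=3 -> V=0 FIRE
t=4: input=1 -> V=4
t=5: input=3 -> V=0 FIRE
t=6: input=2 -> V=8
t=7: input=3 -> V=0 FIRE
t=8: input=3 -> V=12

Answer: 1 3 5 7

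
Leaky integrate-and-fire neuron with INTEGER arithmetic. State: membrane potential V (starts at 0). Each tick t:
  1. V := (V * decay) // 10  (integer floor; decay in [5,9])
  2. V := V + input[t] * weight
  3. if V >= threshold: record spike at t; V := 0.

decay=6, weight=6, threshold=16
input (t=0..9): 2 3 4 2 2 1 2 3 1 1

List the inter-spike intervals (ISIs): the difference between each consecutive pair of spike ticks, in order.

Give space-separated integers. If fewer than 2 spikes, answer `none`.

t=0: input=2 -> V=12
t=1: input=3 -> V=0 FIRE
t=2: input=4 -> V=0 FIRE
t=3: input=2 -> V=12
t=4: input=2 -> V=0 FIRE
t=5: input=1 -> V=6
t=6: input=2 -> V=15
t=7: input=3 -> V=0 FIRE
t=8: input=1 -> V=6
t=9: input=1 -> V=9

Answer: 1 2 3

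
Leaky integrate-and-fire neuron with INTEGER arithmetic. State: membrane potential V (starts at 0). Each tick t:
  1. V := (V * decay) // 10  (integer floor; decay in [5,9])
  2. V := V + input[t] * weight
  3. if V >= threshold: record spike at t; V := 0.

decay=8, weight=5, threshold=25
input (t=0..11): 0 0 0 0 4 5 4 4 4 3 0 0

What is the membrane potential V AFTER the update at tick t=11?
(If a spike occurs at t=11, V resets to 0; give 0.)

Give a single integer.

t=0: input=0 -> V=0
t=1: input=0 -> V=0
t=2: input=0 -> V=0
t=3: input=0 -> V=0
t=4: input=4 -> V=20
t=5: input=5 -> V=0 FIRE
t=6: input=4 -> V=20
t=7: input=4 -> V=0 FIRE
t=8: input=4 -> V=20
t=9: input=3 -> V=0 FIRE
t=10: input=0 -> V=0
t=11: input=0 -> V=0

Answer: 0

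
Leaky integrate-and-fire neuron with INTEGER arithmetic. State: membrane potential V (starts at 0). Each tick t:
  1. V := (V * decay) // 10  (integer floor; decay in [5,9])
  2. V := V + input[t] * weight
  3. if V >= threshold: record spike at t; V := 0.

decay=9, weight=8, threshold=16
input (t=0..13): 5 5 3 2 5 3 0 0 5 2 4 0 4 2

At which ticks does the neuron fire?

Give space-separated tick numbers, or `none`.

t=0: input=5 -> V=0 FIRE
t=1: input=5 -> V=0 FIRE
t=2: input=3 -> V=0 FIRE
t=3: input=2 -> V=0 FIRE
t=4: input=5 -> V=0 FIRE
t=5: input=3 -> V=0 FIRE
t=6: input=0 -> V=0
t=7: input=0 -> V=0
t=8: input=5 -> V=0 FIRE
t=9: input=2 -> V=0 FIRE
t=10: input=4 -> V=0 FIRE
t=11: input=0 -> V=0
t=12: input=4 -> V=0 FIRE
t=13: input=2 -> V=0 FIRE

Answer: 0 1 2 3 4 5 8 9 10 12 13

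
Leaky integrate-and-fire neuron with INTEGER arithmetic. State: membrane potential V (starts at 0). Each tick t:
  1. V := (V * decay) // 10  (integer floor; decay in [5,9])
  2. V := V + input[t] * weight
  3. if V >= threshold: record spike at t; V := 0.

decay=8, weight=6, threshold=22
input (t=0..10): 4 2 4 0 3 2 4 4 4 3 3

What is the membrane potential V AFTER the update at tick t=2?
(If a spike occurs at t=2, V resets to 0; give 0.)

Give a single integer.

Answer: 0

Derivation:
t=0: input=4 -> V=0 FIRE
t=1: input=2 -> V=12
t=2: input=4 -> V=0 FIRE
t=3: input=0 -> V=0
t=4: input=3 -> V=18
t=5: input=2 -> V=0 FIRE
t=6: input=4 -> V=0 FIRE
t=7: input=4 -> V=0 FIRE
t=8: input=4 -> V=0 FIRE
t=9: input=3 -> V=18
t=10: input=3 -> V=0 FIRE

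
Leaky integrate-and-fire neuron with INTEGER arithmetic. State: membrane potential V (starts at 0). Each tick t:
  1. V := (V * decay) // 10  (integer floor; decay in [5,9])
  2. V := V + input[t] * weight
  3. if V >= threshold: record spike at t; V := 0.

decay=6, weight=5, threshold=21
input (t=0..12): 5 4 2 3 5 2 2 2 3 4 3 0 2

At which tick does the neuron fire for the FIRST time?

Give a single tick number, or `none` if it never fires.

t=0: input=5 -> V=0 FIRE
t=1: input=4 -> V=20
t=2: input=2 -> V=0 FIRE
t=3: input=3 -> V=15
t=4: input=5 -> V=0 FIRE
t=5: input=2 -> V=10
t=6: input=2 -> V=16
t=7: input=2 -> V=19
t=8: input=3 -> V=0 FIRE
t=9: input=4 -> V=20
t=10: input=3 -> V=0 FIRE
t=11: input=0 -> V=0
t=12: input=2 -> V=10

Answer: 0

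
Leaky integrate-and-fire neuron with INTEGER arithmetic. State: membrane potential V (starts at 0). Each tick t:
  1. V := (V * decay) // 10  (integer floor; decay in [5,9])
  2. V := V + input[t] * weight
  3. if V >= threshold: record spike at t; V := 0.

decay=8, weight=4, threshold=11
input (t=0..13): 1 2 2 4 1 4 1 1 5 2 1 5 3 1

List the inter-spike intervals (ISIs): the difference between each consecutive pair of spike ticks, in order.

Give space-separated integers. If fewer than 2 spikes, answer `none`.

t=0: input=1 -> V=4
t=1: input=2 -> V=0 FIRE
t=2: input=2 -> V=8
t=3: input=4 -> V=0 FIRE
t=4: input=1 -> V=4
t=5: input=4 -> V=0 FIRE
t=6: input=1 -> V=4
t=7: input=1 -> V=7
t=8: input=5 -> V=0 FIRE
t=9: input=2 -> V=8
t=10: input=1 -> V=10
t=11: input=5 -> V=0 FIRE
t=12: input=3 -> V=0 FIRE
t=13: input=1 -> V=4

Answer: 2 2 3 3 1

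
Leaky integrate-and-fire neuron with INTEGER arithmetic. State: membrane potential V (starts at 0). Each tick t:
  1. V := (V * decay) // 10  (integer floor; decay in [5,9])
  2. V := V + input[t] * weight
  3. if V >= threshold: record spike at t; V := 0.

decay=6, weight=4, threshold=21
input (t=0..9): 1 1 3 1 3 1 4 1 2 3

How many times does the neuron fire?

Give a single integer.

Answer: 1

Derivation:
t=0: input=1 -> V=4
t=1: input=1 -> V=6
t=2: input=3 -> V=15
t=3: input=1 -> V=13
t=4: input=3 -> V=19
t=5: input=1 -> V=15
t=6: input=4 -> V=0 FIRE
t=7: input=1 -> V=4
t=8: input=2 -> V=10
t=9: input=3 -> V=18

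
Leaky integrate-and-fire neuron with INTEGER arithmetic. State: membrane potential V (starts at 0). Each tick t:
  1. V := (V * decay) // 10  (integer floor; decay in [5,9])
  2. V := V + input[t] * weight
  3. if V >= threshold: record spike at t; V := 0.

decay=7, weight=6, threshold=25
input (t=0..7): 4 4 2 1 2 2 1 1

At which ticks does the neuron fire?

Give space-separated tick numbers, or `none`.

t=0: input=4 -> V=24
t=1: input=4 -> V=0 FIRE
t=2: input=2 -> V=12
t=3: input=1 -> V=14
t=4: input=2 -> V=21
t=5: input=2 -> V=0 FIRE
t=6: input=1 -> V=6
t=7: input=1 -> V=10

Answer: 1 5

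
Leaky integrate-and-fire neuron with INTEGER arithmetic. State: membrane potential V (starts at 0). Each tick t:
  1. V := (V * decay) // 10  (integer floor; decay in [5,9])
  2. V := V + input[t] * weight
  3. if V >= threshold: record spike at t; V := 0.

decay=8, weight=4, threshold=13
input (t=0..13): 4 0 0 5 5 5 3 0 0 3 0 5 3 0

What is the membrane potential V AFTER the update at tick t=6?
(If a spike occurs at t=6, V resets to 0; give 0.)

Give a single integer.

t=0: input=4 -> V=0 FIRE
t=1: input=0 -> V=0
t=2: input=0 -> V=0
t=3: input=5 -> V=0 FIRE
t=4: input=5 -> V=0 FIRE
t=5: input=5 -> V=0 FIRE
t=6: input=3 -> V=12
t=7: input=0 -> V=9
t=8: input=0 -> V=7
t=9: input=3 -> V=0 FIRE
t=10: input=0 -> V=0
t=11: input=5 -> V=0 FIRE
t=12: input=3 -> V=12
t=13: input=0 -> V=9

Answer: 12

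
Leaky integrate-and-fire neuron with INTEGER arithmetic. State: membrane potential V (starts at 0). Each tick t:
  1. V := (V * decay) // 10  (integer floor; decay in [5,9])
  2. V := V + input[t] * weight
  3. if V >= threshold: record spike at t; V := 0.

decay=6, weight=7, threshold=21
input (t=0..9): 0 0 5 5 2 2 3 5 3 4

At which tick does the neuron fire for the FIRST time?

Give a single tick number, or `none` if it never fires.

Answer: 2

Derivation:
t=0: input=0 -> V=0
t=1: input=0 -> V=0
t=2: input=5 -> V=0 FIRE
t=3: input=5 -> V=0 FIRE
t=4: input=2 -> V=14
t=5: input=2 -> V=0 FIRE
t=6: input=3 -> V=0 FIRE
t=7: input=5 -> V=0 FIRE
t=8: input=3 -> V=0 FIRE
t=9: input=4 -> V=0 FIRE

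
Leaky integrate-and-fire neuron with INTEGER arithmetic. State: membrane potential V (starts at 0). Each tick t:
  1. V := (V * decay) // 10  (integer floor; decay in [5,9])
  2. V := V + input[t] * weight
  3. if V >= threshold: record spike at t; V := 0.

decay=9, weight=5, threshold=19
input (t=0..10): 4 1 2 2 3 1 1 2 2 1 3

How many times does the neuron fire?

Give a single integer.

Answer: 5

Derivation:
t=0: input=4 -> V=0 FIRE
t=1: input=1 -> V=5
t=2: input=2 -> V=14
t=3: input=2 -> V=0 FIRE
t=4: input=3 -> V=15
t=5: input=1 -> V=18
t=6: input=1 -> V=0 FIRE
t=7: input=2 -> V=10
t=8: input=2 -> V=0 FIRE
t=9: input=1 -> V=5
t=10: input=3 -> V=0 FIRE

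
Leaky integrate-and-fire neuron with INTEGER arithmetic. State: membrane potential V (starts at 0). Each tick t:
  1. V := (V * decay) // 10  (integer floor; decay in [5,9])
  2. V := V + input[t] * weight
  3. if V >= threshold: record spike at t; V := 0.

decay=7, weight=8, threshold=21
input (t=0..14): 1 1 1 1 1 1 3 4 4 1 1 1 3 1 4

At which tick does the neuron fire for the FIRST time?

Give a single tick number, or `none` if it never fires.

Answer: 4

Derivation:
t=0: input=1 -> V=8
t=1: input=1 -> V=13
t=2: input=1 -> V=17
t=3: input=1 -> V=19
t=4: input=1 -> V=0 FIRE
t=5: input=1 -> V=8
t=6: input=3 -> V=0 FIRE
t=7: input=4 -> V=0 FIRE
t=8: input=4 -> V=0 FIRE
t=9: input=1 -> V=8
t=10: input=1 -> V=13
t=11: input=1 -> V=17
t=12: input=3 -> V=0 FIRE
t=13: input=1 -> V=8
t=14: input=4 -> V=0 FIRE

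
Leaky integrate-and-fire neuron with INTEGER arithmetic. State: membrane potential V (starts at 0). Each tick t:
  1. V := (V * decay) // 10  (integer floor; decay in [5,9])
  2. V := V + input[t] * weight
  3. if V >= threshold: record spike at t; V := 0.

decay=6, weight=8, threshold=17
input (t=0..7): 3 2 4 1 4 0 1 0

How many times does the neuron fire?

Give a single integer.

Answer: 3

Derivation:
t=0: input=3 -> V=0 FIRE
t=1: input=2 -> V=16
t=2: input=4 -> V=0 FIRE
t=3: input=1 -> V=8
t=4: input=4 -> V=0 FIRE
t=5: input=0 -> V=0
t=6: input=1 -> V=8
t=7: input=0 -> V=4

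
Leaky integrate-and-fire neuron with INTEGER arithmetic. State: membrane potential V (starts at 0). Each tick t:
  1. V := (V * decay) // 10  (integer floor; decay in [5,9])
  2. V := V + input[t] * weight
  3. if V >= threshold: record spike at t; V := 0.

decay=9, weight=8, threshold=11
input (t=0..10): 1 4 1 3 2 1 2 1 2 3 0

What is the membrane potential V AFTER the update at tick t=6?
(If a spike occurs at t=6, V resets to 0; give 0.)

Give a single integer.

Answer: 0

Derivation:
t=0: input=1 -> V=8
t=1: input=4 -> V=0 FIRE
t=2: input=1 -> V=8
t=3: input=3 -> V=0 FIRE
t=4: input=2 -> V=0 FIRE
t=5: input=1 -> V=8
t=6: input=2 -> V=0 FIRE
t=7: input=1 -> V=8
t=8: input=2 -> V=0 FIRE
t=9: input=3 -> V=0 FIRE
t=10: input=0 -> V=0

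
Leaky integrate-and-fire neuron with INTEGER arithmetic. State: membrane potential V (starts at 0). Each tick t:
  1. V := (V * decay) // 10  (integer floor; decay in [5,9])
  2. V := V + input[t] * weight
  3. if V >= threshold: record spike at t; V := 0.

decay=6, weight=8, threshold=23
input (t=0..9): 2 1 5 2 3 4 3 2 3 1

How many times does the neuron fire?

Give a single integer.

t=0: input=2 -> V=16
t=1: input=1 -> V=17
t=2: input=5 -> V=0 FIRE
t=3: input=2 -> V=16
t=4: input=3 -> V=0 FIRE
t=5: input=4 -> V=0 FIRE
t=6: input=3 -> V=0 FIRE
t=7: input=2 -> V=16
t=8: input=3 -> V=0 FIRE
t=9: input=1 -> V=8

Answer: 5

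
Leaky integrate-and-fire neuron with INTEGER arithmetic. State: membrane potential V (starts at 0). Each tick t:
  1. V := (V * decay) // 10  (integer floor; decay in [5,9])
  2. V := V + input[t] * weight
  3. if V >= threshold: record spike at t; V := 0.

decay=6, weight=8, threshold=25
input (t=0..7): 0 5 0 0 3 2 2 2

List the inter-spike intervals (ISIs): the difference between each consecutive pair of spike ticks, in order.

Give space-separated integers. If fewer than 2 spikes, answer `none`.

Answer: 4 2

Derivation:
t=0: input=0 -> V=0
t=1: input=5 -> V=0 FIRE
t=2: input=0 -> V=0
t=3: input=0 -> V=0
t=4: input=3 -> V=24
t=5: input=2 -> V=0 FIRE
t=6: input=2 -> V=16
t=7: input=2 -> V=0 FIRE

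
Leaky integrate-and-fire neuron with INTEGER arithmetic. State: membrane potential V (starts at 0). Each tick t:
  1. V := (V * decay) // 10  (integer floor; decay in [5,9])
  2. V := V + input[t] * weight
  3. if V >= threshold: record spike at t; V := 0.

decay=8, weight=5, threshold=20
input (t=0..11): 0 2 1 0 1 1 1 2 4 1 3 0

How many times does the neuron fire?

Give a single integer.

Answer: 2

Derivation:
t=0: input=0 -> V=0
t=1: input=2 -> V=10
t=2: input=1 -> V=13
t=3: input=0 -> V=10
t=4: input=1 -> V=13
t=5: input=1 -> V=15
t=6: input=1 -> V=17
t=7: input=2 -> V=0 FIRE
t=8: input=4 -> V=0 FIRE
t=9: input=1 -> V=5
t=10: input=3 -> V=19
t=11: input=0 -> V=15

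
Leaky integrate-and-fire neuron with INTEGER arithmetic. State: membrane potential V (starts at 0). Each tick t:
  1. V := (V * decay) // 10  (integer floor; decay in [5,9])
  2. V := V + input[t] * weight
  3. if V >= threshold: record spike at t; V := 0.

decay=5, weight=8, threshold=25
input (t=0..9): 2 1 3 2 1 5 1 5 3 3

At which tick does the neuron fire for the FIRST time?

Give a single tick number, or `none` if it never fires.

Answer: 2

Derivation:
t=0: input=2 -> V=16
t=1: input=1 -> V=16
t=2: input=3 -> V=0 FIRE
t=3: input=2 -> V=16
t=4: input=1 -> V=16
t=5: input=5 -> V=0 FIRE
t=6: input=1 -> V=8
t=7: input=5 -> V=0 FIRE
t=8: input=3 -> V=24
t=9: input=3 -> V=0 FIRE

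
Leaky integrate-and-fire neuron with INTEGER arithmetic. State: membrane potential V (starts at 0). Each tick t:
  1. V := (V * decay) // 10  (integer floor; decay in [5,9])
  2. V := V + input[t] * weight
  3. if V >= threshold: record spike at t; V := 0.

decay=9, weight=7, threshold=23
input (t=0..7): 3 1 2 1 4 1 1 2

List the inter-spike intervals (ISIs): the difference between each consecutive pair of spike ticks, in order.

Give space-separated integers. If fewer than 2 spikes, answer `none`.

Answer: 3 3

Derivation:
t=0: input=3 -> V=21
t=1: input=1 -> V=0 FIRE
t=2: input=2 -> V=14
t=3: input=1 -> V=19
t=4: input=4 -> V=0 FIRE
t=5: input=1 -> V=7
t=6: input=1 -> V=13
t=7: input=2 -> V=0 FIRE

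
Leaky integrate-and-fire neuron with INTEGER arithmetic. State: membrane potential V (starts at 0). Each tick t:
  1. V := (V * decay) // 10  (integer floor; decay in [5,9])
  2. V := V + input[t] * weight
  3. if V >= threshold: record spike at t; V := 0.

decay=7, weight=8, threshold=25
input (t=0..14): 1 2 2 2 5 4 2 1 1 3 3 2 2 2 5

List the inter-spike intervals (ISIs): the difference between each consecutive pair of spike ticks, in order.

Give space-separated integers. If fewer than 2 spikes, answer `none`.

Answer: 2 1 4 2 2 1

Derivation:
t=0: input=1 -> V=8
t=1: input=2 -> V=21
t=2: input=2 -> V=0 FIRE
t=3: input=2 -> V=16
t=4: input=5 -> V=0 FIRE
t=5: input=4 -> V=0 FIRE
t=6: input=2 -> V=16
t=7: input=1 -> V=19
t=8: input=1 -> V=21
t=9: input=3 -> V=0 FIRE
t=10: input=3 -> V=24
t=11: input=2 -> V=0 FIRE
t=12: input=2 -> V=16
t=13: input=2 -> V=0 FIRE
t=14: input=5 -> V=0 FIRE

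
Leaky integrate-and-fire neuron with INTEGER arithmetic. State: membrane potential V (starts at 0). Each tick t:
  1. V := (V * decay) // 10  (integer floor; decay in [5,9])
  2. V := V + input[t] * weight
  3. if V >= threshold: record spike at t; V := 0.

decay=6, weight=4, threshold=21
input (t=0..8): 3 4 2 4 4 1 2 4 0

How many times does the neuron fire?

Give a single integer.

Answer: 3

Derivation:
t=0: input=3 -> V=12
t=1: input=4 -> V=0 FIRE
t=2: input=2 -> V=8
t=3: input=4 -> V=20
t=4: input=4 -> V=0 FIRE
t=5: input=1 -> V=4
t=6: input=2 -> V=10
t=7: input=4 -> V=0 FIRE
t=8: input=0 -> V=0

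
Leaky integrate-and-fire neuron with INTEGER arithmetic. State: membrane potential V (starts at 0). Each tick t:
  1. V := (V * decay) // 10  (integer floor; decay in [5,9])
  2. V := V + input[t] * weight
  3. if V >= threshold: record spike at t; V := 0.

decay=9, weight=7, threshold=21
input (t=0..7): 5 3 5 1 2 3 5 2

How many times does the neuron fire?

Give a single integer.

t=0: input=5 -> V=0 FIRE
t=1: input=3 -> V=0 FIRE
t=2: input=5 -> V=0 FIRE
t=3: input=1 -> V=7
t=4: input=2 -> V=20
t=5: input=3 -> V=0 FIRE
t=6: input=5 -> V=0 FIRE
t=7: input=2 -> V=14

Answer: 5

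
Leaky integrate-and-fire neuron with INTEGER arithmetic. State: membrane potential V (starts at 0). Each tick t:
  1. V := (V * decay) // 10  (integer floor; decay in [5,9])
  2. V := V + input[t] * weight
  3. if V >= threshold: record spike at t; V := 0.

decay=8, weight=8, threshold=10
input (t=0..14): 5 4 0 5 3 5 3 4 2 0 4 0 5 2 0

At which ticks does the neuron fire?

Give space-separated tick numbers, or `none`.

t=0: input=5 -> V=0 FIRE
t=1: input=4 -> V=0 FIRE
t=2: input=0 -> V=0
t=3: input=5 -> V=0 FIRE
t=4: input=3 -> V=0 FIRE
t=5: input=5 -> V=0 FIRE
t=6: input=3 -> V=0 FIRE
t=7: input=4 -> V=0 FIRE
t=8: input=2 -> V=0 FIRE
t=9: input=0 -> V=0
t=10: input=4 -> V=0 FIRE
t=11: input=0 -> V=0
t=12: input=5 -> V=0 FIRE
t=13: input=2 -> V=0 FIRE
t=14: input=0 -> V=0

Answer: 0 1 3 4 5 6 7 8 10 12 13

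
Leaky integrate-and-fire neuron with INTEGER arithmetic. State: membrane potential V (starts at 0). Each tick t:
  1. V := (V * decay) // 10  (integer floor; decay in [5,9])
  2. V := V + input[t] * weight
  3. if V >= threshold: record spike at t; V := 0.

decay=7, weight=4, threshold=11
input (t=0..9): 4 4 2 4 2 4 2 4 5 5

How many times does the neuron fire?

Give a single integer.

t=0: input=4 -> V=0 FIRE
t=1: input=4 -> V=0 FIRE
t=2: input=2 -> V=8
t=3: input=4 -> V=0 FIRE
t=4: input=2 -> V=8
t=5: input=4 -> V=0 FIRE
t=6: input=2 -> V=8
t=7: input=4 -> V=0 FIRE
t=8: input=5 -> V=0 FIRE
t=9: input=5 -> V=0 FIRE

Answer: 7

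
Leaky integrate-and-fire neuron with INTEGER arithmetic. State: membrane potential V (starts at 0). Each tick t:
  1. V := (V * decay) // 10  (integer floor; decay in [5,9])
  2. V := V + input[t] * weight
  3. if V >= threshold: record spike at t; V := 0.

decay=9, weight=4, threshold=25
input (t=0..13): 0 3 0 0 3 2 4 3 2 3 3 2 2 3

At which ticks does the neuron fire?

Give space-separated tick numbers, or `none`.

t=0: input=0 -> V=0
t=1: input=3 -> V=12
t=2: input=0 -> V=10
t=3: input=0 -> V=9
t=4: input=3 -> V=20
t=5: input=2 -> V=0 FIRE
t=6: input=4 -> V=16
t=7: input=3 -> V=0 FIRE
t=8: input=2 -> V=8
t=9: input=3 -> V=19
t=10: input=3 -> V=0 FIRE
t=11: input=2 -> V=8
t=12: input=2 -> V=15
t=13: input=3 -> V=0 FIRE

Answer: 5 7 10 13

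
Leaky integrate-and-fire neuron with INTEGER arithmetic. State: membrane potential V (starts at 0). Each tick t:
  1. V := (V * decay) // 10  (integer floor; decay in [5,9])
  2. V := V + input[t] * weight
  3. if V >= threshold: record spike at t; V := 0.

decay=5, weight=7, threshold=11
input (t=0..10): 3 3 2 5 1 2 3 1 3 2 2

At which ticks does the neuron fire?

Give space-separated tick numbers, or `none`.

t=0: input=3 -> V=0 FIRE
t=1: input=3 -> V=0 FIRE
t=2: input=2 -> V=0 FIRE
t=3: input=5 -> V=0 FIRE
t=4: input=1 -> V=7
t=5: input=2 -> V=0 FIRE
t=6: input=3 -> V=0 FIRE
t=7: input=1 -> V=7
t=8: input=3 -> V=0 FIRE
t=9: input=2 -> V=0 FIRE
t=10: input=2 -> V=0 FIRE

Answer: 0 1 2 3 5 6 8 9 10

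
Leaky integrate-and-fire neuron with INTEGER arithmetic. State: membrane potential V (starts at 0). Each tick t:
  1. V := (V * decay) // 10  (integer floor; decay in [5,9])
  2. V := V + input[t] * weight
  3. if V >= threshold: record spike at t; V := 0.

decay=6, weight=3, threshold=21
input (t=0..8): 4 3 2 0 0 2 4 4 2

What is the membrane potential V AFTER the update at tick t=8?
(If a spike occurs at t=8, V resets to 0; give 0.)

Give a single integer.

Answer: 6

Derivation:
t=0: input=4 -> V=12
t=1: input=3 -> V=16
t=2: input=2 -> V=15
t=3: input=0 -> V=9
t=4: input=0 -> V=5
t=5: input=2 -> V=9
t=6: input=4 -> V=17
t=7: input=4 -> V=0 FIRE
t=8: input=2 -> V=6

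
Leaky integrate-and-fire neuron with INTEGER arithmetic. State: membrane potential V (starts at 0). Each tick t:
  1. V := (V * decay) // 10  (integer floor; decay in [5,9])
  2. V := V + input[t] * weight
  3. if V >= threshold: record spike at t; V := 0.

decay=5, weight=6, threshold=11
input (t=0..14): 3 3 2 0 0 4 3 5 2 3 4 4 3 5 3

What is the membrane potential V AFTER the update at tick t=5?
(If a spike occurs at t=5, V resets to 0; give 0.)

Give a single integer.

Answer: 0

Derivation:
t=0: input=3 -> V=0 FIRE
t=1: input=3 -> V=0 FIRE
t=2: input=2 -> V=0 FIRE
t=3: input=0 -> V=0
t=4: input=0 -> V=0
t=5: input=4 -> V=0 FIRE
t=6: input=3 -> V=0 FIRE
t=7: input=5 -> V=0 FIRE
t=8: input=2 -> V=0 FIRE
t=9: input=3 -> V=0 FIRE
t=10: input=4 -> V=0 FIRE
t=11: input=4 -> V=0 FIRE
t=12: input=3 -> V=0 FIRE
t=13: input=5 -> V=0 FIRE
t=14: input=3 -> V=0 FIRE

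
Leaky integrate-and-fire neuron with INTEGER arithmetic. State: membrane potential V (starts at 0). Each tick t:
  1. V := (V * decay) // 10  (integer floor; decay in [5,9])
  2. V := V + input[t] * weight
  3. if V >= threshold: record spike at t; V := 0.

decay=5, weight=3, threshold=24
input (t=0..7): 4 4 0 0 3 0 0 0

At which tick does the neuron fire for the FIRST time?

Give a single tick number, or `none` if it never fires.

Answer: none

Derivation:
t=0: input=4 -> V=12
t=1: input=4 -> V=18
t=2: input=0 -> V=9
t=3: input=0 -> V=4
t=4: input=3 -> V=11
t=5: input=0 -> V=5
t=6: input=0 -> V=2
t=7: input=0 -> V=1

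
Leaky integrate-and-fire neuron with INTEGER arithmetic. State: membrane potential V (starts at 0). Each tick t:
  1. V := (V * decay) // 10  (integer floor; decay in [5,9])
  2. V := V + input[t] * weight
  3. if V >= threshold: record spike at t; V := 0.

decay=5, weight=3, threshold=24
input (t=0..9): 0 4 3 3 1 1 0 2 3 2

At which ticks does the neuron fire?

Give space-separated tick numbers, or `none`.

t=0: input=0 -> V=0
t=1: input=4 -> V=12
t=2: input=3 -> V=15
t=3: input=3 -> V=16
t=4: input=1 -> V=11
t=5: input=1 -> V=8
t=6: input=0 -> V=4
t=7: input=2 -> V=8
t=8: input=3 -> V=13
t=9: input=2 -> V=12

Answer: none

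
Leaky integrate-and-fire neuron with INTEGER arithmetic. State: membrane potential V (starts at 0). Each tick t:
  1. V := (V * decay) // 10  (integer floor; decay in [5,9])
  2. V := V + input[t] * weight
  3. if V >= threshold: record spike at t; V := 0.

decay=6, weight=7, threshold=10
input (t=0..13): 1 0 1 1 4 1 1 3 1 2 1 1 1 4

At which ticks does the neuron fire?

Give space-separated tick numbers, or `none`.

t=0: input=1 -> V=7
t=1: input=0 -> V=4
t=2: input=1 -> V=9
t=3: input=1 -> V=0 FIRE
t=4: input=4 -> V=0 FIRE
t=5: input=1 -> V=7
t=6: input=1 -> V=0 FIRE
t=7: input=3 -> V=0 FIRE
t=8: input=1 -> V=7
t=9: input=2 -> V=0 FIRE
t=10: input=1 -> V=7
t=11: input=1 -> V=0 FIRE
t=12: input=1 -> V=7
t=13: input=4 -> V=0 FIRE

Answer: 3 4 6 7 9 11 13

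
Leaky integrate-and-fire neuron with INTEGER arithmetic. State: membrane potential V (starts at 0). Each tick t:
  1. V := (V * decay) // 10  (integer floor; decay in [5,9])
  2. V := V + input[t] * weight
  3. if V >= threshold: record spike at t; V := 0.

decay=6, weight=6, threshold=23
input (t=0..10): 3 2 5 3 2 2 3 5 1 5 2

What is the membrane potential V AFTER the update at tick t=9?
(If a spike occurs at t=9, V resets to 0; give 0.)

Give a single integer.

t=0: input=3 -> V=18
t=1: input=2 -> V=22
t=2: input=5 -> V=0 FIRE
t=3: input=3 -> V=18
t=4: input=2 -> V=22
t=5: input=2 -> V=0 FIRE
t=6: input=3 -> V=18
t=7: input=5 -> V=0 FIRE
t=8: input=1 -> V=6
t=9: input=5 -> V=0 FIRE
t=10: input=2 -> V=12

Answer: 0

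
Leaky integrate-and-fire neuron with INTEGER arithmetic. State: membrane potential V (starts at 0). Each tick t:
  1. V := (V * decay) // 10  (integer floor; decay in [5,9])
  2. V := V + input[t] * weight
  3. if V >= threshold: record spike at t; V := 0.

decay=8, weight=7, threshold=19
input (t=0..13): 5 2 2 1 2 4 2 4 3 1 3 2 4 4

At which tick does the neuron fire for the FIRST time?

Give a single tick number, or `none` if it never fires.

Answer: 0

Derivation:
t=0: input=5 -> V=0 FIRE
t=1: input=2 -> V=14
t=2: input=2 -> V=0 FIRE
t=3: input=1 -> V=7
t=4: input=2 -> V=0 FIRE
t=5: input=4 -> V=0 FIRE
t=6: input=2 -> V=14
t=7: input=4 -> V=0 FIRE
t=8: input=3 -> V=0 FIRE
t=9: input=1 -> V=7
t=10: input=3 -> V=0 FIRE
t=11: input=2 -> V=14
t=12: input=4 -> V=0 FIRE
t=13: input=4 -> V=0 FIRE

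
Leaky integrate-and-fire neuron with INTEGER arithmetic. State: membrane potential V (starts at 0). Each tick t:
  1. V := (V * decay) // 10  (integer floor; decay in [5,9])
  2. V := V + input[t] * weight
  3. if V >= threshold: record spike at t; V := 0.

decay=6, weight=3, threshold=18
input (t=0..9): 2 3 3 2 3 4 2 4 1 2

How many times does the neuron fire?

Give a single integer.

t=0: input=2 -> V=6
t=1: input=3 -> V=12
t=2: input=3 -> V=16
t=3: input=2 -> V=15
t=4: input=3 -> V=0 FIRE
t=5: input=4 -> V=12
t=6: input=2 -> V=13
t=7: input=4 -> V=0 FIRE
t=8: input=1 -> V=3
t=9: input=2 -> V=7

Answer: 2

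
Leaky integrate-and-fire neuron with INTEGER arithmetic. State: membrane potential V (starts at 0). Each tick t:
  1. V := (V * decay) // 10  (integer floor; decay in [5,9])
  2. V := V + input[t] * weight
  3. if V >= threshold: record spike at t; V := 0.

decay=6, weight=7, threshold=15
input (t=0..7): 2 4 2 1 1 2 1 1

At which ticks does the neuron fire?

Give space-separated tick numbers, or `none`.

t=0: input=2 -> V=14
t=1: input=4 -> V=0 FIRE
t=2: input=2 -> V=14
t=3: input=1 -> V=0 FIRE
t=4: input=1 -> V=7
t=5: input=2 -> V=0 FIRE
t=6: input=1 -> V=7
t=7: input=1 -> V=11

Answer: 1 3 5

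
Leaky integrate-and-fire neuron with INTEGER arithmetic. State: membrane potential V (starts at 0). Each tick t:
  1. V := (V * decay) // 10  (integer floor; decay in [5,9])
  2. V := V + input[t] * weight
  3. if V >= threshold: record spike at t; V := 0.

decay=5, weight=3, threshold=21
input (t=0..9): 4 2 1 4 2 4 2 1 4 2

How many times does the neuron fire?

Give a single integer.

t=0: input=4 -> V=12
t=1: input=2 -> V=12
t=2: input=1 -> V=9
t=3: input=4 -> V=16
t=4: input=2 -> V=14
t=5: input=4 -> V=19
t=6: input=2 -> V=15
t=7: input=1 -> V=10
t=8: input=4 -> V=17
t=9: input=2 -> V=14

Answer: 0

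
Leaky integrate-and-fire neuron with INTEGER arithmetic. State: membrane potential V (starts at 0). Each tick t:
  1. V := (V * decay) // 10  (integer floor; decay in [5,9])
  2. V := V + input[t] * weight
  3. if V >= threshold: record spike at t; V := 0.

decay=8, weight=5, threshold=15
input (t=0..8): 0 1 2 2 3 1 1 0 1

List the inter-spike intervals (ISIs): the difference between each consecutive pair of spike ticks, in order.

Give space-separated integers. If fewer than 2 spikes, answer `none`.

t=0: input=0 -> V=0
t=1: input=1 -> V=5
t=2: input=2 -> V=14
t=3: input=2 -> V=0 FIRE
t=4: input=3 -> V=0 FIRE
t=5: input=1 -> V=5
t=6: input=1 -> V=9
t=7: input=0 -> V=7
t=8: input=1 -> V=10

Answer: 1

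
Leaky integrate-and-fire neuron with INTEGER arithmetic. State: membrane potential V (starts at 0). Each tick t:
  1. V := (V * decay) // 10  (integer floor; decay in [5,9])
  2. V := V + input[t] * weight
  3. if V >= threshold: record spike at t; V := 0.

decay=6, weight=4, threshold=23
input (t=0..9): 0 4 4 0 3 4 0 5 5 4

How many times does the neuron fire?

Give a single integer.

t=0: input=0 -> V=0
t=1: input=4 -> V=16
t=2: input=4 -> V=0 FIRE
t=3: input=0 -> V=0
t=4: input=3 -> V=12
t=5: input=4 -> V=0 FIRE
t=6: input=0 -> V=0
t=7: input=5 -> V=20
t=8: input=5 -> V=0 FIRE
t=9: input=4 -> V=16

Answer: 3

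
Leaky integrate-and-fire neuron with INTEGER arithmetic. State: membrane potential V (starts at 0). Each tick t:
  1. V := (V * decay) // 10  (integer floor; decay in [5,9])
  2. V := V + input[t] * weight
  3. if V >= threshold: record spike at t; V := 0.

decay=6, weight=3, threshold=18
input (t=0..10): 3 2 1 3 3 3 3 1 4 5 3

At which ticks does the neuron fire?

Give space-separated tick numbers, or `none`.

t=0: input=3 -> V=9
t=1: input=2 -> V=11
t=2: input=1 -> V=9
t=3: input=3 -> V=14
t=4: input=3 -> V=17
t=5: input=3 -> V=0 FIRE
t=6: input=3 -> V=9
t=7: input=1 -> V=8
t=8: input=4 -> V=16
t=9: input=5 -> V=0 FIRE
t=10: input=3 -> V=9

Answer: 5 9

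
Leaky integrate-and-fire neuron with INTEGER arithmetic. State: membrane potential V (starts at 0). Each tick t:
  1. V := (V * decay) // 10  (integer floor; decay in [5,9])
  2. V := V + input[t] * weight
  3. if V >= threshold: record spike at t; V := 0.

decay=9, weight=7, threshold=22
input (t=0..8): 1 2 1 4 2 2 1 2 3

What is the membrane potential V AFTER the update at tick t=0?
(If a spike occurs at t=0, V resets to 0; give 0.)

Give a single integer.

Answer: 7

Derivation:
t=0: input=1 -> V=7
t=1: input=2 -> V=20
t=2: input=1 -> V=0 FIRE
t=3: input=4 -> V=0 FIRE
t=4: input=2 -> V=14
t=5: input=2 -> V=0 FIRE
t=6: input=1 -> V=7
t=7: input=2 -> V=20
t=8: input=3 -> V=0 FIRE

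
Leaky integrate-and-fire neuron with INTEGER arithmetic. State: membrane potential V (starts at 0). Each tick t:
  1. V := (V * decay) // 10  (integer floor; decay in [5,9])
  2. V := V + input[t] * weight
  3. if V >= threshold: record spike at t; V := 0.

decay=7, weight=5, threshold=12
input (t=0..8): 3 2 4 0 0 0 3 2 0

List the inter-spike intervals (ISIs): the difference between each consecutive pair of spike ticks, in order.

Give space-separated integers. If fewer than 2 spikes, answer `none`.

t=0: input=3 -> V=0 FIRE
t=1: input=2 -> V=10
t=2: input=4 -> V=0 FIRE
t=3: input=0 -> V=0
t=4: input=0 -> V=0
t=5: input=0 -> V=0
t=6: input=3 -> V=0 FIRE
t=7: input=2 -> V=10
t=8: input=0 -> V=7

Answer: 2 4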